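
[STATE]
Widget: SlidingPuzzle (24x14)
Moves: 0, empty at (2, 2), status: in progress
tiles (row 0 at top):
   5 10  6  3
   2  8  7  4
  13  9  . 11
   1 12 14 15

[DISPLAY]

┌────┬────┬────┬────┐   
│  5 │ 10 │  6 │  3 │   
├────┼────┼────┼────┤   
│  2 │  8 │  7 │  4 │   
├────┼────┼────┼────┤   
│ 13 │  9 │    │ 11 │   
├────┼────┼────┼────┤   
│  1 │ 12 │ 14 │ 15 │   
└────┴────┴────┴────┘   
Moves: 0                
                        
                        
                        
                        


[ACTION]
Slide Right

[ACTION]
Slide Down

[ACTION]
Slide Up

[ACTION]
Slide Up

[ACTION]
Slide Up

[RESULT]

┌────┬────┬────┬────┐   
│  5 │ 10 │  6 │  3 │   
├────┼────┼────┼────┤   
│  2 │  8 │  7 │  4 │   
├────┼────┼────┼────┤   
│ 13 │ 12 │  9 │ 11 │   
├────┼────┼────┼────┤   
│  1 │    │ 14 │ 15 │   
└────┴────┴────┴────┘   
Moves: 4                
                        
                        
                        
                        


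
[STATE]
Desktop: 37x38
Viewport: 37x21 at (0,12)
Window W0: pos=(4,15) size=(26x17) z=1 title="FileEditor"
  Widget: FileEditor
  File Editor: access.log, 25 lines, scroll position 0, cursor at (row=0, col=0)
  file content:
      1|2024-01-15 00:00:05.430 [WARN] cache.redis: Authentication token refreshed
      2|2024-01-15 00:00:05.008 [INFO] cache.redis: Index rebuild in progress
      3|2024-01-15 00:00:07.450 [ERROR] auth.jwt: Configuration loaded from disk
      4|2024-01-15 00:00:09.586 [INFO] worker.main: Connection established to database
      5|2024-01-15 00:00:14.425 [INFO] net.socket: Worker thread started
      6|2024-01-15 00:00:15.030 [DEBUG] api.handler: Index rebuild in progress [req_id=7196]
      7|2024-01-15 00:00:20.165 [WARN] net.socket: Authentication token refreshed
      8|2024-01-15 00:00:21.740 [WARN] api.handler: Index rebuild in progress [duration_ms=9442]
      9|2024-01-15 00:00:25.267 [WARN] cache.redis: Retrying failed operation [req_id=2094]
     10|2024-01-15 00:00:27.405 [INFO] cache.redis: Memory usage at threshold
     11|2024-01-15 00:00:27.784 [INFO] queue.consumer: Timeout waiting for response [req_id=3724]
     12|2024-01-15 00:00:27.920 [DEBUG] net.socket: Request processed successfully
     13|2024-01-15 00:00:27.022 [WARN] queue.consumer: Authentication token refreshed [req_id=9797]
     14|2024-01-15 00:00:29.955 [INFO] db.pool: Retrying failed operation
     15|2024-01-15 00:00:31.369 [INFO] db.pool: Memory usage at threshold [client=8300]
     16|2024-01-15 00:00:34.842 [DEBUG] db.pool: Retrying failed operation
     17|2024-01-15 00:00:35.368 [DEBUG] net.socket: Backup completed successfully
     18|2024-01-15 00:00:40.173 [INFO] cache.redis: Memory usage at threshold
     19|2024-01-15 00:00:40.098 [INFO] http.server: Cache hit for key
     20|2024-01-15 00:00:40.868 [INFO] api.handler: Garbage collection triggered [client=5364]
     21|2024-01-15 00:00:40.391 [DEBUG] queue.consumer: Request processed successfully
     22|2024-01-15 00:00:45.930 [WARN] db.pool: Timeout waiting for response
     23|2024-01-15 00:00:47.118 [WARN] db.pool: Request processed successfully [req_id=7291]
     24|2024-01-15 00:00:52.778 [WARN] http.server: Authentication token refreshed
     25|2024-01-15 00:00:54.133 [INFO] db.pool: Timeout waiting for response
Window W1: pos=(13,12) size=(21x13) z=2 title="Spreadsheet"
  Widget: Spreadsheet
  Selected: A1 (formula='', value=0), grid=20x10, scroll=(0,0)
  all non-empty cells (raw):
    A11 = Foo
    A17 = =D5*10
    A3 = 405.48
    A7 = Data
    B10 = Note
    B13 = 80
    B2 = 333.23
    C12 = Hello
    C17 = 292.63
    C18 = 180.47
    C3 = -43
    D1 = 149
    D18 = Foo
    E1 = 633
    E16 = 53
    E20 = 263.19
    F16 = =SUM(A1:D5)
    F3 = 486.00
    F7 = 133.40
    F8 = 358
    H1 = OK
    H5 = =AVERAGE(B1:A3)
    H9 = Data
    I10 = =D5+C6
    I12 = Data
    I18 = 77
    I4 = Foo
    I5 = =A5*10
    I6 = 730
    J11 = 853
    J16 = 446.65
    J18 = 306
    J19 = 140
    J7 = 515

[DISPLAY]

             ┏━━━━━━━━━━━━━━━━━━━┓   
             ┃ Spreadsheet       ┃   
             ┠───────────────────┨   
    ┏━━━━━━━━┃A1:                ┃   
    ┃ FileEdi┃       A       B   ┃   
    ┠────────┃-------------------┃   
    ┃█024-01-┃  1      [0]       ┃   
    ┃2024-01-┃  2        0  333.2┃   
    ┃2024-01-┃  3   405.48       ┃   
    ┃2024-01-┃  4        0       ┃   
    ┃2024-01-┃  5        0       ┃   
    ┃2024-01-┃  6        0       ┃   
    ┃2024-01-┗━━━━━━━━━━━━━━━━━━━┛   
    ┃2024-01-15 00:00:21.740░┃       
    ┃2024-01-15 00:00:25.267░┃       
    ┃2024-01-15 00:00:27.405░┃       
    ┃2024-01-15 00:00:27.784░┃       
    ┃2024-01-15 00:00:27.920░┃       
    ┃2024-01-15 00:00:27.022▼┃       
    ┗━━━━━━━━━━━━━━━━━━━━━━━━┛       
                                     


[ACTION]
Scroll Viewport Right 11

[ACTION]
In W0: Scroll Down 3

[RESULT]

             ┏━━━━━━━━━━━━━━━━━━━┓   
             ┃ Spreadsheet       ┃   
             ┠───────────────────┨   
    ┏━━━━━━━━┃A1:                ┃   
    ┃ FileEdi┃       A       B   ┃   
    ┠────────┃-------------------┃   
    ┃2024-01-┃  1      [0]       ┃   
    ┃2024-01-┃  2        0  333.2┃   
    ┃2024-01-┃  3   405.48       ┃   
    ┃2024-01-┃  4        0       ┃   
    ┃2024-01-┃  5        0       ┃   
    ┃2024-01-┃  6        0       ┃   
    ┃2024-01-┗━━━━━━━━━━━━━━━━━━━┛   
    ┃2024-01-15 00:00:27.784░┃       
    ┃2024-01-15 00:00:27.920░┃       
    ┃2024-01-15 00:00:27.022░┃       
    ┃2024-01-15 00:00:29.955░┃       
    ┃2024-01-15 00:00:31.369░┃       
    ┃2024-01-15 00:00:34.842▼┃       
    ┗━━━━━━━━━━━━━━━━━━━━━━━━┛       
                                     


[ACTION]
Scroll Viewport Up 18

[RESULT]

                                     
                                     
                                     
                                     
                                     
                                     
                                     
                                     
                                     
                                     
                                     
                                     
             ┏━━━━━━━━━━━━━━━━━━━┓   
             ┃ Spreadsheet       ┃   
             ┠───────────────────┨   
    ┏━━━━━━━━┃A1:                ┃   
    ┃ FileEdi┃       A       B   ┃   
    ┠────────┃-------------------┃   
    ┃2024-01-┃  1      [0]       ┃   
    ┃2024-01-┃  2        0  333.2┃   
    ┃2024-01-┃  3   405.48       ┃   


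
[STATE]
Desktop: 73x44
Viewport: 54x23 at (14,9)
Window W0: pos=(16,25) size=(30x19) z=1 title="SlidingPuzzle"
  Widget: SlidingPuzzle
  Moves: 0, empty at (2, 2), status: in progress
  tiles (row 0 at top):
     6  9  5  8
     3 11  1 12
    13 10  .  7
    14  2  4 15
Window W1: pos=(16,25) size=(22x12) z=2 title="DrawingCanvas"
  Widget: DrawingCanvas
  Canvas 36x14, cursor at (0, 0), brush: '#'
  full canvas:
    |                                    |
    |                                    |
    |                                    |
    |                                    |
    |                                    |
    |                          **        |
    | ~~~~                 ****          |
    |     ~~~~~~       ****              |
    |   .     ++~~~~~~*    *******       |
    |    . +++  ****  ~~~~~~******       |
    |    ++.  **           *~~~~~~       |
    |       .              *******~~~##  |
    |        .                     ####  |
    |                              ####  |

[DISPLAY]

                                                      
                                                      
                                                      
                                                      
                                                      
                                                      
                                                      
                                                      
                                                      
                                                      
                                                      
                                                      
                                                      
                                                      
                                                      
                                                      
  ┏━━━━━━━━━━━━━━━━━━━━┓━━━━━━━┓                      
  ┃ DrawingCanvas      ┃       ┃                      
  ┠────────────────────┨───────┨                      
  ┃+                   ┃       ┃                      
  ┃                    ┃       ┃                      
  ┃                    ┃       ┃                      
  ┃                    ┃       ┃                      


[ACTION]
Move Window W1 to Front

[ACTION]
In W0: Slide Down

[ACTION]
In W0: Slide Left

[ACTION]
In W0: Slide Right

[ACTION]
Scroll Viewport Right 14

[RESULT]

                                                      
                                                      
                                                      
                                                      
                                                      
                                                      
                                                      
                                                      
                                                      
                                                      
                                                      
                                                      
                                                      
                                                      
                                                      
                                                      
━━━━━━━━━━━━━━━━━━┓━━━━━━━┓                           
rawingCanvas      ┃       ┃                           
──────────────────┨───────┨                           
                  ┃       ┃                           
                  ┃       ┃                           
                  ┃       ┃                           
                  ┃       ┃                           


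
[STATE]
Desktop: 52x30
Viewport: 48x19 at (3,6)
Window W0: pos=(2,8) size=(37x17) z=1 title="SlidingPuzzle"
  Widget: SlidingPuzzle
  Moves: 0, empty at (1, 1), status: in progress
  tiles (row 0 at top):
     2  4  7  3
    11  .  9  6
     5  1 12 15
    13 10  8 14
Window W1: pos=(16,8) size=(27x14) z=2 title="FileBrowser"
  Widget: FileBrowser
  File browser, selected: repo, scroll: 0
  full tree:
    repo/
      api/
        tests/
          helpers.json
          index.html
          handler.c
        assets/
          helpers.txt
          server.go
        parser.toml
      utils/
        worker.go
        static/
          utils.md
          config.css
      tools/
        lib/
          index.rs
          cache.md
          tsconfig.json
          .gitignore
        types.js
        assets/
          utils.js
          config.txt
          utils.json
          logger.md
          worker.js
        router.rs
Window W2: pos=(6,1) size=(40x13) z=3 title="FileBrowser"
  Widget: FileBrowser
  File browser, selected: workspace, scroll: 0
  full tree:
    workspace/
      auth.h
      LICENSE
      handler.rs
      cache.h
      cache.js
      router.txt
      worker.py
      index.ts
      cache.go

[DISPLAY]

   ┃    LICENSE                           ┃     
   ┃    handler.rs                        ┃     
━━━┃    cache.h                           ┃     
 Sl┃    cache.js                          ┃     
───┃    router.txt                        ┃     
┌──┃    worker.py                         ┃     
│  ┃    index.ts                          ┃     
├──┗━━━━━━━━━━━━━━━━━━━━━━━━━━━━━━━━━━━━━━┛     
│ 11 │    │  ┃    [+] tools/           ┃        
├────┼────┼──┃                         ┃        
│  5 │  1 │ 1┃                         ┃        
├────┼────┼──┃                         ┃        
│ 13 │ 10 │  ┃                         ┃        
└────┴────┴──┃                         ┃        
Moves: 0     ┃                         ┃        
             ┗━━━━━━━━━━━━━━━━━━━━━━━━━┛        
                                   ┃            
                                   ┃            
━━━━━━━━━━━━━━━━━━━━━━━━━━━━━━━━━━━┛            


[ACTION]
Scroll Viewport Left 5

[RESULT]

      ┃    LICENSE                           ┃  
      ┃    handler.rs                        ┃  
  ┏━━━┃    cache.h                           ┃  
  ┃ Sl┃    cache.js                          ┃  
  ┠───┃    router.txt                        ┃  
  ┃┌──┃    worker.py                         ┃  
  ┃│  ┃    index.ts                          ┃  
  ┃├──┗━━━━━━━━━━━━━━━━━━━━━━━━━━━━━━━━━━━━━━┛  
  ┃│ 11 │    │  ┃    [+] tools/           ┃     
  ┃├────┼────┼──┃                         ┃     
  ┃│  5 │  1 │ 1┃                         ┃     
  ┃├────┼────┼──┃                         ┃     
  ┃│ 13 │ 10 │  ┃                         ┃     
  ┃└────┴────┴──┃                         ┃     
  ┃Moves: 0     ┃                         ┃     
  ┃             ┗━━━━━━━━━━━━━━━━━━━━━━━━━┛     
  ┃                                   ┃         
  ┃                                   ┃         
  ┗━━━━━━━━━━━━━━━━━━━━━━━━━━━━━━━━━━━┛         


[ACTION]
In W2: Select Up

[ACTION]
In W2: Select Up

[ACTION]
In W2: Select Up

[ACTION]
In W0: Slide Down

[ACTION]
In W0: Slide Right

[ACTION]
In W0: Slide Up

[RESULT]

      ┃    LICENSE                           ┃  
      ┃    handler.rs                        ┃  
  ┏━━━┃    cache.h                           ┃  
  ┃ Sl┃    cache.js                          ┃  
  ┠───┃    router.txt                        ┃  
  ┃┌──┃    worker.py                         ┃  
  ┃│ 1┃    index.ts                          ┃  
  ┃├──┗━━━━━━━━━━━━━━━━━━━━━━━━━━━━━━━━━━━━━━┛  
  ┃│    │  4 │  ┃    [+] tools/           ┃     
  ┃├────┼────┼──┃                         ┃     
  ┃│  5 │  1 │ 1┃                         ┃     
  ┃├────┼────┼──┃                         ┃     
  ┃│ 13 │ 10 │  ┃                         ┃     
  ┃└────┴────┴──┃                         ┃     
  ┃Moves: 3     ┃                         ┃     
  ┃             ┗━━━━━━━━━━━━━━━━━━━━━━━━━┛     
  ┃                                   ┃         
  ┃                                   ┃         
  ┗━━━━━━━━━━━━━━━━━━━━━━━━━━━━━━━━━━━┛         


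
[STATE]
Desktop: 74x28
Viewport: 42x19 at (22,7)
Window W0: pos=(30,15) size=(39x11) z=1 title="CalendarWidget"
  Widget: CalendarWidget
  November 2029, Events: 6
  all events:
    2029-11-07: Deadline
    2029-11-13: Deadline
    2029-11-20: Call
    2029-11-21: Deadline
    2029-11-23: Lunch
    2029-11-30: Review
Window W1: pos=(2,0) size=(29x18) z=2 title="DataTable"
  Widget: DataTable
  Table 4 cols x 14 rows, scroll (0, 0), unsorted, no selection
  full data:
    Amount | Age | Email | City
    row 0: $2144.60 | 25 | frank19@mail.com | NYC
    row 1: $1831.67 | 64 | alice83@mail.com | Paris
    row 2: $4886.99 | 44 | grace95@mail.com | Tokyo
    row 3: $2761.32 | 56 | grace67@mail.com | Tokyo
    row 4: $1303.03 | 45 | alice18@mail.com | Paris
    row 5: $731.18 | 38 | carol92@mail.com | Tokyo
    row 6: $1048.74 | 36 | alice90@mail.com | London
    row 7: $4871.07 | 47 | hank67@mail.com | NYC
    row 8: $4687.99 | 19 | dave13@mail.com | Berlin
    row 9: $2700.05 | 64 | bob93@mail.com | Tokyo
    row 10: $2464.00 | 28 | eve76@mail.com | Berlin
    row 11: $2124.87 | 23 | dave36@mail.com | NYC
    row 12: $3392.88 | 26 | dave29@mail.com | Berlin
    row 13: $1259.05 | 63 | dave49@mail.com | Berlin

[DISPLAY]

5@mail.c┃                                 
7@mail.c┃                                 
8@mail.c┃                                 
2@mail.c┃                                 
0@mail.c┃                                 
@mail.co┃                                 
@mail.co┃                                 
mail.com┃                                 
mail.com┃━━━━━━━━━━━━━━━━━━━━━━━━━━━━━━━━━
@mail.co┃ CalendarWidget                  
━━━━━━━━┛─────────────────────────────────
        ┃            November 2029        
        ┃Mo Tu We Th Fr Sa Su             
        ┃          1  2  3  4             
        ┃ 5  6  7*  8  9 10 11            
        ┃12 13* 14 15 16 17 18            
        ┃19 20* 21* 22 23* 24 25          
        ┃26 27 28 29 30*                  
        ┗━━━━━━━━━━━━━━━━━━━━━━━━━━━━━━━━━


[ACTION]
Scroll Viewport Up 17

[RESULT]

━━━━━━━━┓                                 
        ┃                                 
────────┨                                 
        ┃                                 
────────┃                                 
9@mail.c┃                                 
3@mail.c┃                                 
5@mail.c┃                                 
7@mail.c┃                                 
8@mail.c┃                                 
2@mail.c┃                                 
0@mail.c┃                                 
@mail.co┃                                 
@mail.co┃                                 
mail.com┃                                 
mail.com┃━━━━━━━━━━━━━━━━━━━━━━━━━━━━━━━━━
@mail.co┃ CalendarWidget                  
━━━━━━━━┛─────────────────────────────────
        ┃            November 2029        


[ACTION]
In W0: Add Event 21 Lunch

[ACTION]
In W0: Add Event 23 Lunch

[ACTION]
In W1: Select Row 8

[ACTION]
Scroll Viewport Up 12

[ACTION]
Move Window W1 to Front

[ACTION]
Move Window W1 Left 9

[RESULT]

━━━━━━┓                                   
      ┃                                   
──────┨                                   
      ┃                                   
──────┃                                   
mail.c┃                                   
mail.c┃                                   
mail.c┃                                   
mail.c┃                                   
mail.c┃                                   
mail.c┃                                   
mail.c┃                                   
ail.co┃                                   
ail.co┃                                   
il.com┃                                   
il.com┃ ┏━━━━━━━━━━━━━━━━━━━━━━━━━━━━━━━━━
ail.co┃ ┃ CalendarWidget                  
━━━━━━┛ ┠─────────────────────────────────
        ┃            November 2029        


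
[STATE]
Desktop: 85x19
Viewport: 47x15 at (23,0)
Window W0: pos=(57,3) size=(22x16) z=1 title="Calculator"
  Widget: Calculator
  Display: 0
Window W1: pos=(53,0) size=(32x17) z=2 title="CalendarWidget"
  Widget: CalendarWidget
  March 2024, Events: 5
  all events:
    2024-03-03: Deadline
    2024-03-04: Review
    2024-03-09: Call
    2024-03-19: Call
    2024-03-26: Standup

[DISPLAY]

                              ┏━━━━━━━━━━━━━━━━
                              ┃ CalendarWidget 
                              ┠────────────────
                              ┃          March 
                              ┃Mo Tu We Th Fr S
                              ┃             1  
                              ┃ 4*  5  6  7  8 
                              ┃11 12 13 14 15 1
                              ┃18 19* 20 21 22 
                              ┃25 26* 27 28 29 
                              ┃                
                              ┃                
                              ┃                
                              ┃                
                              ┃                


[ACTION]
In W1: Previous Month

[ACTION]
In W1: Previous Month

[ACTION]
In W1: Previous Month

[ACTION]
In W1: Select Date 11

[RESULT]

                              ┏━━━━━━━━━━━━━━━━
                              ┃ CalendarWidget 
                              ┠────────────────
                              ┃        December
                              ┃Mo Tu We Th Fr S
                              ┃             1  
                              ┃ 4  5  6  7  8  
                              ┃[11] 12 13 14 15
                              ┃18 19 20 21 22 2
                              ┃25 26 27 28 29 3
                              ┃                
                              ┃                
                              ┃                
                              ┃                
                              ┃                


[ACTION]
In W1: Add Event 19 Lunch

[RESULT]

                              ┏━━━━━━━━━━━━━━━━
                              ┃ CalendarWidget 
                              ┠────────────────
                              ┃        December
                              ┃Mo Tu We Th Fr S
                              ┃             1  
                              ┃ 4  5  6  7  8  
                              ┃[11] 12 13 14 15
                              ┃18 19* 20 21 22 
                              ┃25 26 27 28 29 3
                              ┃                
                              ┃                
                              ┃                
                              ┃                
                              ┃                


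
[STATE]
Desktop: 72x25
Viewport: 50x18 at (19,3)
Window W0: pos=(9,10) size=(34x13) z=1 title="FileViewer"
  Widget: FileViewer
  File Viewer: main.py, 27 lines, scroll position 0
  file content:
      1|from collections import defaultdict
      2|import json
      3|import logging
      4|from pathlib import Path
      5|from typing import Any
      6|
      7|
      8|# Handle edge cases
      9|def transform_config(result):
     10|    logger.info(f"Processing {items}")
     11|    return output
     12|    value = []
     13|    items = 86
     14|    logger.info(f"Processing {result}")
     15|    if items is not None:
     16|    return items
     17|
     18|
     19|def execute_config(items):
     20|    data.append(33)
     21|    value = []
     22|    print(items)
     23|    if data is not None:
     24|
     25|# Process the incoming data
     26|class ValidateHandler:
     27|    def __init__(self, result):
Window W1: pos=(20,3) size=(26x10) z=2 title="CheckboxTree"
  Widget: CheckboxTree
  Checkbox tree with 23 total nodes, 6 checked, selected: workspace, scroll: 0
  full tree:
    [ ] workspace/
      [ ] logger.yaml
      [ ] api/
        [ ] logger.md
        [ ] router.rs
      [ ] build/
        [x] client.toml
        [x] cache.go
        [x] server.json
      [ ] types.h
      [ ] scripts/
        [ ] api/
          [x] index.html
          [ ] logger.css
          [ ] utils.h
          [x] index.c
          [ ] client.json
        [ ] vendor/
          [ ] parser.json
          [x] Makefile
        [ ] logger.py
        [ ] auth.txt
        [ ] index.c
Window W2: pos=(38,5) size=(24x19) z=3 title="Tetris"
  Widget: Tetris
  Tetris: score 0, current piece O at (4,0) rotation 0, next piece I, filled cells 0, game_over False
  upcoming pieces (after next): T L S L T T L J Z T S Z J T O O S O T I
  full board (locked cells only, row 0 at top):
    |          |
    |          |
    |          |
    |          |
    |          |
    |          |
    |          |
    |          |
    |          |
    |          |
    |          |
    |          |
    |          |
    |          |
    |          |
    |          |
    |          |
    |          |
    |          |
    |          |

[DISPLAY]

 ┏━━━━━━━━━━━━━━━━━━━━━━━━┓                       
 ┃ CheckboxTree           ┃                       
 ┠─────────────────┏━━━━━━━━━━━━━━━━━━━━━━┓       
 ┃>[-] workspace/  ┃ Tetris               ┃       
 ┃   [ ] logger.yam┠──────────────────────┨       
 ┃   [ ] api/      ┃          │Next:      ┃       
 ┃     [ ] logger.m┃          │████       ┃       
━┃     [ ] router.r┃          │           ┃       
e┃   [x] build/    ┃          │           ┃       
─┗━━━━━━━━━━━━━━━━━┃          │           ┃       
ections import defa┃          │           ┃       
on                 ┃          │Score:     ┃       
gging              ┃          │0          ┃       
lib import Path    ┃          │           ┃       
ng import Any      ┃          │           ┃       
                   ┃          │           ┃       
                   ┃          │           ┃       
edge cases         ┃          │           ┃       


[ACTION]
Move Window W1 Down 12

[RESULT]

                                                  
                                                  
                   ┏━━━━━━━━━━━━━━━━━━━━━━┓       
                   ┃ Tetris               ┃       
                   ┠──────────────────────┨       
                   ┃          │Next:      ┃       
                   ┃          │████       ┃       
━━━━━━━━━━━━━━━━━━━┃          │           ┃       
er                 ┃          │           ┃       
───────────────────┃          │           ┃       
ections import defa┃          │           ┃       
on                 ┃          │Score:     ┃       
g┏━━━━━━━━━━━━━━━━━┃          │0          ┃       
l┃ CheckboxTree    ┃          │           ┃       
n┠─────────────────┃          │           ┃       
 ┃>[-] workspace/  ┃          │           ┃       
 ┃   [ ] logger.yam┃          │           ┃       
e┃   [ ] api/      ┃          │           ┃       


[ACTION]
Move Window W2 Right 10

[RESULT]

                                                  
                                                  
                             ┏━━━━━━━━━━━━━━━━━━━━
                             ┃ Tetris             
                             ┠────────────────────
                             ┃          │Next:    
                             ┃          │████     
━━━━━━━━━━━━━━━━━━━━━━━┓     ┃          │         
er                     ┃     ┃          │         
───────────────────────┨     ┃          │         
ections import default▲┃     ┃          │         
on                    █┃     ┃          │Score:   
g┏━━━━━━━━━━━━━━━━━━━━━━━━┓  ┃          │0        
l┃ CheckboxTree           ┃  ┃          │         
n┠────────────────────────┨  ┃          │         
 ┃>[-] workspace/         ┃  ┃          │         
 ┃   [ ] logger.yaml      ┃  ┃          │         
e┃   [ ] api/             ┃  ┃          │         


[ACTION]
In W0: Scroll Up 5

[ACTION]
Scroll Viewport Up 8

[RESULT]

                                                  
                                                  
                                                  
                                                  
                                                  
                             ┏━━━━━━━━━━━━━━━━━━━━
                             ┃ Tetris             
                             ┠────────────────────
                             ┃          │Next:    
                             ┃          │████     
━━━━━━━━━━━━━━━━━━━━━━━┓     ┃          │         
er                     ┃     ┃          │         
───────────────────────┨     ┃          │         
ections import default▲┃     ┃          │         
on                    █┃     ┃          │Score:   
g┏━━━━━━━━━━━━━━━━━━━━━━━━┓  ┃          │0        
l┃ CheckboxTree           ┃  ┃          │         
n┠────────────────────────┨  ┃          │         


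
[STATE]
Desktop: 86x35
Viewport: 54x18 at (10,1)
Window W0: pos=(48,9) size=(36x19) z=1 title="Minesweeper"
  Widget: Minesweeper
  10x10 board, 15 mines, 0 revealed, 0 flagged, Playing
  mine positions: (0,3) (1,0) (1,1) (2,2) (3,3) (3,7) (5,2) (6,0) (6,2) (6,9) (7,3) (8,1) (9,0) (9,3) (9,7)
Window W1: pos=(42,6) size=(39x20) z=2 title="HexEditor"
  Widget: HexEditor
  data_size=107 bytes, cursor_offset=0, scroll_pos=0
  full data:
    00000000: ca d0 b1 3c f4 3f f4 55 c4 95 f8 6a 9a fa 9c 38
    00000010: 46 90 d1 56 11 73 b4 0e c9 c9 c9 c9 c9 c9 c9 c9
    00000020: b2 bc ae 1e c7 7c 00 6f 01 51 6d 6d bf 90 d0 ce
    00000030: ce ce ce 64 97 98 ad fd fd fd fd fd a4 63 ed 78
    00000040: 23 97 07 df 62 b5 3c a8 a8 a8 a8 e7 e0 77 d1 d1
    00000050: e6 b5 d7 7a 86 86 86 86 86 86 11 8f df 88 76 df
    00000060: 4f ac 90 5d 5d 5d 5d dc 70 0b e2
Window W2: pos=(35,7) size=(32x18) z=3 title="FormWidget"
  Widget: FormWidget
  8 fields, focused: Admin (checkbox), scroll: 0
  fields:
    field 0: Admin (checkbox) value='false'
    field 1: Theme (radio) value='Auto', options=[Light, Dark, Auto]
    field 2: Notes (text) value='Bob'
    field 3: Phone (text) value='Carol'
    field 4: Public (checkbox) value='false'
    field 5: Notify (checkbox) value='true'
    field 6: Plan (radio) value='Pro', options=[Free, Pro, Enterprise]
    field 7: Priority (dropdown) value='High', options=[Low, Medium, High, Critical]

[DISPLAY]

                                                      
                                                      
                                                      
                                                      
                                                      
                                ┏━━━━━━━━━━━━━━━━━━━━━
                         ┏━━━━━━━━━━━━━━━━━━━━━━━━━━━━
                         ┃ FormWidget                 
                         ┠────────────────────────────
                         ┃> Admin:      [ ]           
                         ┃  Theme:      ( ) Light  ( )
                         ┃  Notes:      [Bob          
                         ┃  Phone:      [Carol        
                         ┃  Public:     [ ]           
                         ┃  Notify:     [x]           
                         ┃  Plan:       ( ) Free  (●) 
                         ┃  Priority:   [High         
                         ┃                            


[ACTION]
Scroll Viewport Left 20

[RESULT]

                                                      
                                                      
                                                      
                                                      
                                                      
                                          ┏━━━━━━━━━━━
                                   ┏━━━━━━━━━━━━━━━━━━
                                   ┃ FormWidget       
                                   ┠──────────────────
                                   ┃> Admin:      [ ] 
                                   ┃  Theme:      ( ) 
                                   ┃  Notes:      [Bob
                                   ┃  Phone:      [Car
                                   ┃  Public:     [ ] 
                                   ┃  Notify:     [x] 
                                   ┃  Plan:       ( ) 
                                   ┃  Priority:   [Hig
                                   ┃                  


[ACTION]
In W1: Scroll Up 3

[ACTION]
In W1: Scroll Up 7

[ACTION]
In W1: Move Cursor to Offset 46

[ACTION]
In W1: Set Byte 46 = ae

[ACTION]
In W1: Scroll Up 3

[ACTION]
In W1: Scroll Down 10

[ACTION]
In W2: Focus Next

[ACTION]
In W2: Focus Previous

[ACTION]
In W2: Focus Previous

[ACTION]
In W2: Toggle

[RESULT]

                                                      
                                                      
                                                      
                                                      
                                                      
                                          ┏━━━━━━━━━━━
                                   ┏━━━━━━━━━━━━━━━━━━
                                   ┃ FormWidget       
                                   ┠──────────────────
                                   ┃  Admin:      [ ] 
                                   ┃  Theme:      ( ) 
                                   ┃  Notes:      [Bob
                                   ┃  Phone:      [Car
                                   ┃  Public:     [ ] 
                                   ┃  Notify:     [x] 
                                   ┃  Plan:       ( ) 
                                   ┃> Priority:   [Hig
                                   ┃                  


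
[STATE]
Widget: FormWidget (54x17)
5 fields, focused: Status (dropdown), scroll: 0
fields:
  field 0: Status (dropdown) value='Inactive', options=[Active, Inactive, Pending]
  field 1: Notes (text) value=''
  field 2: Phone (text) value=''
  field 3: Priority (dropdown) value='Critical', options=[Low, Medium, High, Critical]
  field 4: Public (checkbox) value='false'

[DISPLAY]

> Status:     [Inactive                             ▼]
  Notes:      [                                      ]
  Phone:      [                                      ]
  Priority:   [Critical                             ▼]
  Public:     [ ]                                     
                                                      
                                                      
                                                      
                                                      
                                                      
                                                      
                                                      
                                                      
                                                      
                                                      
                                                      
                                                      


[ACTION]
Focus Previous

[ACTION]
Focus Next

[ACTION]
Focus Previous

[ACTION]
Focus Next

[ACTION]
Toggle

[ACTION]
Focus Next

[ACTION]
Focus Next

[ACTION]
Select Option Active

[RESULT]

  Status:     [Inactive                             ▼]
  Notes:      [                                      ]
> Phone:      [                                      ]
  Priority:   [Critical                             ▼]
  Public:     [ ]                                     
                                                      
                                                      
                                                      
                                                      
                                                      
                                                      
                                                      
                                                      
                                                      
                                                      
                                                      
                                                      


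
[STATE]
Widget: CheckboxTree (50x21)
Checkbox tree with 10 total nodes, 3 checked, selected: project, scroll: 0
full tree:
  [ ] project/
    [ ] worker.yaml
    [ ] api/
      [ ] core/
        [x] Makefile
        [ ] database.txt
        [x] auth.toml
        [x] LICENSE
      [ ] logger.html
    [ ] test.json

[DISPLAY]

>[-] project/                                     
   [ ] worker.yaml                                
   [-] api/                                       
     [-] core/                                    
       [x] Makefile                               
       [ ] database.txt                           
       [x] auth.toml                              
       [x] LICENSE                                
     [ ] logger.html                              
   [ ] test.json                                  
                                                  
                                                  
                                                  
                                                  
                                                  
                                                  
                                                  
                                                  
                                                  
                                                  
                                                  


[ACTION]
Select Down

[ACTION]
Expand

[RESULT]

 [-] project/                                     
>  [ ] worker.yaml                                
   [-] api/                                       
     [-] core/                                    
       [x] Makefile                               
       [ ] database.txt                           
       [x] auth.toml                              
       [x] LICENSE                                
     [ ] logger.html                              
   [ ] test.json                                  
                                                  
                                                  
                                                  
                                                  
                                                  
                                                  
                                                  
                                                  
                                                  
                                                  
                                                  


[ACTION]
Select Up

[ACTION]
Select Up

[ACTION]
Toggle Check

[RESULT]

>[x] project/                                     
   [x] worker.yaml                                
   [x] api/                                       
     [x] core/                                    
       [x] Makefile                               
       [x] database.txt                           
       [x] auth.toml                              
       [x] LICENSE                                
     [x] logger.html                              
   [x] test.json                                  
                                                  
                                                  
                                                  
                                                  
                                                  
                                                  
                                                  
                                                  
                                                  
                                                  
                                                  
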